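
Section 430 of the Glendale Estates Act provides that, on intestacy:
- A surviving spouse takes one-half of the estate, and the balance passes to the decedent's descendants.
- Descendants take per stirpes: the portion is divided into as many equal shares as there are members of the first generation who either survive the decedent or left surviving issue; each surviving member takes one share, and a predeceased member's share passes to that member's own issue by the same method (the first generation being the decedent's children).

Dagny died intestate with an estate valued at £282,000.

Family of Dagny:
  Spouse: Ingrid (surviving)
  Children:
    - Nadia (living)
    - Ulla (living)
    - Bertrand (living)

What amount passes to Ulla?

Ingrid takes one-half of £282,000 = £141,000. The remaining £141,000 passes to the descendants.
The descendants' portion (£141,000) is divided into 3 shares of £47,000: Nadia, Ulla, and Bertrand each take £47,000.

Ulla receives £47,000.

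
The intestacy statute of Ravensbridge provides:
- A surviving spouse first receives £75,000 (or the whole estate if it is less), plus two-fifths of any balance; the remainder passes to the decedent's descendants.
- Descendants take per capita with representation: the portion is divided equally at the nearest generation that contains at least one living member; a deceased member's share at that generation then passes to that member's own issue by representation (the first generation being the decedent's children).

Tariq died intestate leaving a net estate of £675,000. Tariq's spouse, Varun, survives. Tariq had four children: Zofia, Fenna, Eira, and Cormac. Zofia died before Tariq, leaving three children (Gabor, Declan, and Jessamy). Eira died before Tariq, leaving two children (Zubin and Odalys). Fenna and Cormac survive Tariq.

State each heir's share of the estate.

Varun: £315,000; Gabor: £30,000; Declan: £30,000; Jessamy: £30,000; Fenna: £90,000; Zubin: £45,000; Odalys: £45,000; Cormac: £90,000

Varun first takes £75,000, leaving a balance of £600,000. Varun then takes two-fifths of the balance (£240,000), for a total of £315,000. The remaining £360,000 passes to the descendants.
The descendants' portion (£360,000) is divided into 4 shares of £90,000: Fenna and Cormac each take £90,000; Zofia's £90,000 share passes to Zofia's issue; Eira's £90,000 share passes to Eira's issue.
Zofia's share (£90,000) is divided into 3 shares of £30,000: Gabor, Declan, and Jessamy each take £30,000.
Eira's share (£90,000) is divided into 2 shares of £45,000: Zubin and Odalys each take £45,000.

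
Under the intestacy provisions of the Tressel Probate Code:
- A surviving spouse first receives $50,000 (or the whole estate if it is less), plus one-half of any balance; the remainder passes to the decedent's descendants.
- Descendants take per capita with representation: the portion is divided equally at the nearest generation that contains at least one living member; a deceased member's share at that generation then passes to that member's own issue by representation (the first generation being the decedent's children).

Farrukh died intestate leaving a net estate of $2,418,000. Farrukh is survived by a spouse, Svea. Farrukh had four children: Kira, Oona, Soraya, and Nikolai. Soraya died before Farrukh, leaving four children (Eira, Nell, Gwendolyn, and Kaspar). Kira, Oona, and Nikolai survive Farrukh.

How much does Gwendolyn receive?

Svea first takes $50,000, leaving a balance of $2,368,000. Svea then takes one-half of the balance ($1,184,000), for a total of $1,234,000. The remaining $1,184,000 passes to the descendants.
The descendants' portion ($1,184,000) is divided into 4 shares of $296,000: Kira, Oona, and Nikolai each take $296,000; Soraya's $296,000 share passes to Soraya's issue.
Soraya's share ($296,000) is divided into 4 shares of $74,000: Eira, Nell, Gwendolyn, and Kaspar each take $74,000.

Gwendolyn receives $74,000.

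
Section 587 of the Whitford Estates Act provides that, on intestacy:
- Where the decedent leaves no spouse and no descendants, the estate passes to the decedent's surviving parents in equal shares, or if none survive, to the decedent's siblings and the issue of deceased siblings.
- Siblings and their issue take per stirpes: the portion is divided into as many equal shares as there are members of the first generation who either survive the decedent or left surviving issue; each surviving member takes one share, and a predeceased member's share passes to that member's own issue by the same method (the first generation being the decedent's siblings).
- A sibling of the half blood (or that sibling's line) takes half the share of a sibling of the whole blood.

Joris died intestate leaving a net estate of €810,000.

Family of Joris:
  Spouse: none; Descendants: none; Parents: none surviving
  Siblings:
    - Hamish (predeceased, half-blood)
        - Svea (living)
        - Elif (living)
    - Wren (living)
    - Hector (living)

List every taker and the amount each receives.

Svea: €81,000; Elif: €81,000; Wren: €324,000; Hector: €324,000

The entire €810,000 passes to the siblings and their issue.
Counting each half-blood sibling's line as half a unit, there are 5/2 units in €810,000, so one unit is €324,000. Whole-blood lines (Wren and Hector) take €324,000 each; half-blood lines (Hamish) take €162,000 each.
Hamish's share (€162,000) is divided into 2 shares of €81,000: Svea and Elif each take €81,000.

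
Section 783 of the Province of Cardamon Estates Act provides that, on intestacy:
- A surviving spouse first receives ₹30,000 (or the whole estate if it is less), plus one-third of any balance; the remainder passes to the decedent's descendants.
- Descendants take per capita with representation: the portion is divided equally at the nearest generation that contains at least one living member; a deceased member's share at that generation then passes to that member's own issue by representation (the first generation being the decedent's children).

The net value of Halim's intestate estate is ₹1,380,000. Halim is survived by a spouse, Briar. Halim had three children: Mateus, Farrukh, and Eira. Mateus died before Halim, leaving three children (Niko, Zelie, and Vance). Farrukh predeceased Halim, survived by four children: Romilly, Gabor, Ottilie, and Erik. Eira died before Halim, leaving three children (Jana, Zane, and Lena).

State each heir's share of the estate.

Briar first takes ₹30,000, leaving a balance of ₹1,350,000. Briar then takes one-third of the balance (₹450,000), for a total of ₹480,000. The remaining ₹900,000 passes to the descendants.
No child survives, so the initial division is made at the grandchildren's generation.
The descendants' portion (₹900,000) is divided into 10 shares of ₹90,000: Niko, Zelie, Vance, Romilly, Gabor, Ottilie, Erik, Jana, Zane, and Lena each take ₹90,000.

Briar: ₹480,000; Niko: ₹90,000; Zelie: ₹90,000; Vance: ₹90,000; Romilly: ₹90,000; Gabor: ₹90,000; Ottilie: ₹90,000; Erik: ₹90,000; Jana: ₹90,000; Zane: ₹90,000; Lena: ₹90,000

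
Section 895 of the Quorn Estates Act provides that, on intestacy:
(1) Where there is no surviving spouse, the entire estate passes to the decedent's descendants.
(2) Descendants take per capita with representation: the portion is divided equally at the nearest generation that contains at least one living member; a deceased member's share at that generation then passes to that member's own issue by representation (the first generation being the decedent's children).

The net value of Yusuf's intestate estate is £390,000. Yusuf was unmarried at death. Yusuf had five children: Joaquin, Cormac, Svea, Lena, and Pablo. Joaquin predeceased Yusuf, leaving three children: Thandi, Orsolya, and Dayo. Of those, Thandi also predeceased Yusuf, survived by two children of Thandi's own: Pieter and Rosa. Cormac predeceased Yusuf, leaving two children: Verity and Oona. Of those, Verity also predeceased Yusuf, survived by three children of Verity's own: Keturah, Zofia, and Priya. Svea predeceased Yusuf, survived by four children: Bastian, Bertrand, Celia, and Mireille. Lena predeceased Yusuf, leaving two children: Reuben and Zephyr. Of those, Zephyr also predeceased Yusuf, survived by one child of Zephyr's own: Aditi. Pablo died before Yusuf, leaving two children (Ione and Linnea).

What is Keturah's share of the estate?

The entire £390,000 passes to the descendants.
No child survives, so the initial division is made at the grandchildren's generation.
That amount (£390,000) is divided into 13 shares of £30,000: Orsolya, Dayo, Oona, Bastian, Bertrand, Celia, Mireille, Reuben, Ione, and Linnea each take £30,000; Thandi's £30,000 share passes to Thandi's issue; Verity's £30,000 share passes to Verity's issue; Zephyr's £30,000 share passes to Zephyr's issue.
Thandi's share (£30,000) is divided into 2 shares of £15,000: Pieter and Rosa each take £15,000.
Verity's share (£30,000) is divided into 3 shares of £10,000: Keturah, Zofia, and Priya each take £10,000.
Zephyr's share (£30,000) passes entirely to Aditi.

Keturah receives £10,000.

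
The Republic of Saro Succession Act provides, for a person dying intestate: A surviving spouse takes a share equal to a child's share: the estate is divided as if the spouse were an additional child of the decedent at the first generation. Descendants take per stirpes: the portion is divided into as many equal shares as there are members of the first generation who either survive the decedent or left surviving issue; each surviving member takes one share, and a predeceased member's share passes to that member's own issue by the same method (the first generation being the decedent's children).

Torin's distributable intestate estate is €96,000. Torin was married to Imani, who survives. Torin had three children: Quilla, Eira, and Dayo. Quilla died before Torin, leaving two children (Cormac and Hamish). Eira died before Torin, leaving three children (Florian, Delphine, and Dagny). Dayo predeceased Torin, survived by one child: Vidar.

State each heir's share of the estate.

Imani: €24,000; Cormac: €12,000; Hamish: €12,000; Florian: €8,000; Delphine: €8,000; Dagny: €8,000; Vidar: €24,000

The spouse counts as an additional share at the children's level, so there are 4 primary shares of €24,000. Imani takes one such share (€24,000).
The children's combined portion (€72,000) is divided into 3 shares of €24,000: Quilla's €24,000 share passes to Quilla's issue; Eira's €24,000 share passes to Eira's issue; Dayo's €24,000 share passes to Dayo's issue.
Quilla's share (€24,000) is divided into 2 shares of €12,000: Cormac and Hamish each take €12,000.
Eira's share (€24,000) is divided into 3 shares of €8,000: Florian, Delphine, and Dagny each take €8,000.
Dayo's share (€24,000) passes entirely to Vidar.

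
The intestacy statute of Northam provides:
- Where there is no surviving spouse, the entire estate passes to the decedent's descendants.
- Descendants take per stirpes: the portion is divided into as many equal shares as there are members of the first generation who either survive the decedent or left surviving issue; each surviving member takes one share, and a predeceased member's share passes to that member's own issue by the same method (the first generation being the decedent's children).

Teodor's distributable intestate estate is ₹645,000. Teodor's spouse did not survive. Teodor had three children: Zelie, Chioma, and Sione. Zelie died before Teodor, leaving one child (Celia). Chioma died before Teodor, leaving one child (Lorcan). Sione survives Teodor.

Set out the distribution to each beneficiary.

Celia: ₹215,000; Lorcan: ₹215,000; Sione: ₹215,000

The entire ₹645,000 passes to the descendants.
That amount (₹645,000) is divided into 3 shares of ₹215,000: Sione takes ₹215,000; Zelie's ₹215,000 share passes to Zelie's issue; Chioma's ₹215,000 share passes to Chioma's issue.
Zelie's share (₹215,000) passes entirely to Celia.
Chioma's share (₹215,000) passes entirely to Lorcan.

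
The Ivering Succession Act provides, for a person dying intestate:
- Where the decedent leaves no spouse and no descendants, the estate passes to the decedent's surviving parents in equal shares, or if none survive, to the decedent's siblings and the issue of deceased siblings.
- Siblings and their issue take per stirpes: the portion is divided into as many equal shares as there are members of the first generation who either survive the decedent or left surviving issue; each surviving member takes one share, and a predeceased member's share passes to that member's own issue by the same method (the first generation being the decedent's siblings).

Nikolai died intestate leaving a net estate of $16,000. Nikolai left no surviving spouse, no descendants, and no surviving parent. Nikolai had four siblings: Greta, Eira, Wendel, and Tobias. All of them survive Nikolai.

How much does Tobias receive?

Tobias receives $4,000.

The entire $16,000 passes to the siblings and their issue.
That amount ($16,000) is divided into 4 shares of $4,000: Greta, Eira, Wendel, and Tobias each take $4,000.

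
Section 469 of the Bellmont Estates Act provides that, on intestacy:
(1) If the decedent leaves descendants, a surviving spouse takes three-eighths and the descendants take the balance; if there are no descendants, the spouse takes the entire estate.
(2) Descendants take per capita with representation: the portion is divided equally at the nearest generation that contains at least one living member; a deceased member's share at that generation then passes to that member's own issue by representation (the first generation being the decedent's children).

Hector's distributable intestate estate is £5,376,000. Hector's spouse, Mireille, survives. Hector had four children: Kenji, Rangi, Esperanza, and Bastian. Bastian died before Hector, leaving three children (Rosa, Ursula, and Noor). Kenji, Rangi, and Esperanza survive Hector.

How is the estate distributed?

Mireille takes three-eighths of £5,376,000 = £2,016,000. The remaining £3,360,000 passes to the descendants.
The descendants' portion (£3,360,000) is divided into 4 shares of £840,000: Kenji, Rangi, and Esperanza each take £840,000; Bastian's £840,000 share passes to Bastian's issue.
Bastian's share (£840,000) is divided into 3 shares of £280,000: Rosa, Ursula, and Noor each take £280,000.

Mireille: £2,016,000; Kenji: £840,000; Rangi: £840,000; Esperanza: £840,000; Rosa: £280,000; Ursula: £280,000; Noor: £280,000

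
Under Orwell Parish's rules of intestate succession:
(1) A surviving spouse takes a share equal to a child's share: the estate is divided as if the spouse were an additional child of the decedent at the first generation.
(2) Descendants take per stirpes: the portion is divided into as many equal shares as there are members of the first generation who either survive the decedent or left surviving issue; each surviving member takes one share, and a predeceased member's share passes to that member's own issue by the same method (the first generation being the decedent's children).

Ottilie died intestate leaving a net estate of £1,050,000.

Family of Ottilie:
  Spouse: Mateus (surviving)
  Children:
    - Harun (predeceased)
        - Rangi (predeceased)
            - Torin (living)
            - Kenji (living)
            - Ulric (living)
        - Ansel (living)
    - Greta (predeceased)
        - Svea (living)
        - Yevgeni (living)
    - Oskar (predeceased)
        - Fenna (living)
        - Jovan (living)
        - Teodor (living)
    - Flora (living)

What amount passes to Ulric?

Ulric receives £35,000.

The spouse counts as an additional share at the children's level, so there are 5 primary shares of £210,000. Mateus takes one such share (£210,000).
The children's combined portion (£840,000) is divided into 4 shares of £210,000: Flora takes £210,000; Harun's £210,000 share passes to Harun's issue; Greta's £210,000 share passes to Greta's issue; Oskar's £210,000 share passes to Oskar's issue.
Harun's share (£210,000) is divided into 2 shares of £105,000: Ansel takes £105,000; Rangi's £105,000 share passes to Rangi's issue.
Rangi's share (£105,000) is divided into 3 shares of £35,000: Torin, Kenji, and Ulric each take £35,000.
Greta's share (£210,000) is divided into 2 shares of £105,000: Svea and Yevgeni each take £105,000.
Oskar's share (£210,000) is divided into 3 shares of £70,000: Fenna, Jovan, and Teodor each take £70,000.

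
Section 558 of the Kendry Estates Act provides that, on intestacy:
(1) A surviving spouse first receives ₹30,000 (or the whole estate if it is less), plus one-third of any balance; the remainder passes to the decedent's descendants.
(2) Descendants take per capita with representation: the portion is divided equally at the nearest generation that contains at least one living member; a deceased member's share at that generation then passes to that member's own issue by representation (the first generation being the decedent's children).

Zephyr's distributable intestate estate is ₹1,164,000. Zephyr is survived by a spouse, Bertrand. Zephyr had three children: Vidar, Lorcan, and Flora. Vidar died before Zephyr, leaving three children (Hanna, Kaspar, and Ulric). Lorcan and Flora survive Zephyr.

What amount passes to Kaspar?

Kaspar receives ₹84,000.

Bertrand first takes ₹30,000, leaving a balance of ₹1,134,000. Bertrand then takes one-third of the balance (₹378,000), for a total of ₹408,000. The remaining ₹756,000 passes to the descendants.
The descendants' portion (₹756,000) is divided into 3 shares of ₹252,000: Lorcan and Flora each take ₹252,000; Vidar's ₹252,000 share passes to Vidar's issue.
Vidar's share (₹252,000) is divided into 3 shares of ₹84,000: Hanna, Kaspar, and Ulric each take ₹84,000.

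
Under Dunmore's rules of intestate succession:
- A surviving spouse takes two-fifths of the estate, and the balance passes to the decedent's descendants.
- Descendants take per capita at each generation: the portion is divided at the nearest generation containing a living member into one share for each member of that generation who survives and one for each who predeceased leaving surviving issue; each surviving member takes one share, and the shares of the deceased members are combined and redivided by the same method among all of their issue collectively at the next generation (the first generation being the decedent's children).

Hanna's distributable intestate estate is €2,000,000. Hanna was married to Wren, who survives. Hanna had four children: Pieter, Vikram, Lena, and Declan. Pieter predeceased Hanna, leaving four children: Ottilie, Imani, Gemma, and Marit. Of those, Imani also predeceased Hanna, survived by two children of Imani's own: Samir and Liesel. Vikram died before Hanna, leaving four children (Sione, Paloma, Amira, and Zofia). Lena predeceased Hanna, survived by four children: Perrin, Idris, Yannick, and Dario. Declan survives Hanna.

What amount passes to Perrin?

Perrin receives €75,000.

Wren takes two-fifths of €2,000,000 = €800,000. The remaining €1,200,000 passes to the descendants.
The descendants' portion (€1,200,000) is divided at the children's generation into 4 shares of €300,000. Declan takes €300,000. The 3 shares of the deceased (Pieter, Vikram, and Lena) are combined into a pool of €900,000.
That pool (€900,000) is divided at the grandchildren's generation into 12 shares of €75,000. Ottilie, Gemma, Marit, Sione, Paloma, Amira, Zofia, Perrin, Idris, Yannick, and Dario each take €75,000. The remaining share for the deceased Imani (€75,000) is carried to the next generation.
That pool (€75,000) is divided at the great-grandchildren's generation equally among Samir and Liesel: €37,500 each.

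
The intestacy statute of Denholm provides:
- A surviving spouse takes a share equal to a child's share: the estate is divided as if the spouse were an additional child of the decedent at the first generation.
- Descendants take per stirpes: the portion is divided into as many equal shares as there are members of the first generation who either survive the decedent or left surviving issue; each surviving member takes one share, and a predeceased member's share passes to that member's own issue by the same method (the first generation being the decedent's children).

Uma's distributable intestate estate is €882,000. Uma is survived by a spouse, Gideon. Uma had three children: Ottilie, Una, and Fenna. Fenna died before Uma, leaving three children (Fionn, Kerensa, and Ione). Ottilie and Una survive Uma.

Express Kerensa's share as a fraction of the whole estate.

The spouse counts as an additional share at the children's level, so there are 4 primary shares of €220,500. Gideon takes one such share (€220,500).
The children's combined portion (€661,500) is divided into 3 shares of €220,500: Ottilie and Una each take €220,500; Fenna's €220,500 share passes to Fenna's issue.
Fenna's share (€220,500) is divided into 3 shares of €73,500: Fionn, Kerensa, and Ione each take €73,500.

Kerensa receives 1/12 of the estate.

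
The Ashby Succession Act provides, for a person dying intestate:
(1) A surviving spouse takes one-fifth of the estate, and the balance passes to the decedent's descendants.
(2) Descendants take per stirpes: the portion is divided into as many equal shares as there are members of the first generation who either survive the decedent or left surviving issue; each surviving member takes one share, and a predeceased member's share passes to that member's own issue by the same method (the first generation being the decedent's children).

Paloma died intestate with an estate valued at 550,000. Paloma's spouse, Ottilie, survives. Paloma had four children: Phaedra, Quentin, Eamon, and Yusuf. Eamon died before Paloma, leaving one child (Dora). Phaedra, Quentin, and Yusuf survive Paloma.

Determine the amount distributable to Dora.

Ottilie takes one-fifth of 550,000 = 110,000. The remaining 440,000 passes to the descendants.
The descendants' portion (440,000) is divided into 4 shares of 110,000: Phaedra, Quentin, and Yusuf each take 110,000; Eamon's 110,000 share passes to Eamon's issue.
Eamon's share (110,000) passes entirely to Dora.

Dora receives 110,000.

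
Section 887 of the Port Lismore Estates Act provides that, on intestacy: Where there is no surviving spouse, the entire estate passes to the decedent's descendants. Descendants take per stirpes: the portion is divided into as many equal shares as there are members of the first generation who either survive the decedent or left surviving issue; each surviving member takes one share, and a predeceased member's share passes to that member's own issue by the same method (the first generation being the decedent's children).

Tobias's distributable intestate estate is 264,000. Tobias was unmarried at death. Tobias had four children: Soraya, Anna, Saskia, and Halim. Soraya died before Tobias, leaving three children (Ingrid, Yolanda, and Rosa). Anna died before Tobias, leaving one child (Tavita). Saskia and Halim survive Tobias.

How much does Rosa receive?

The entire 264,000 passes to the descendants.
That amount (264,000) is divided into 4 shares of 66,000: Saskia and Halim each take 66,000; Soraya's 66,000 share passes to Soraya's issue; Anna's 66,000 share passes to Anna's issue.
Soraya's share (66,000) is divided into 3 shares of 22,000: Ingrid, Yolanda, and Rosa each take 22,000.
Anna's share (66,000) passes entirely to Tavita.

Rosa receives 22,000.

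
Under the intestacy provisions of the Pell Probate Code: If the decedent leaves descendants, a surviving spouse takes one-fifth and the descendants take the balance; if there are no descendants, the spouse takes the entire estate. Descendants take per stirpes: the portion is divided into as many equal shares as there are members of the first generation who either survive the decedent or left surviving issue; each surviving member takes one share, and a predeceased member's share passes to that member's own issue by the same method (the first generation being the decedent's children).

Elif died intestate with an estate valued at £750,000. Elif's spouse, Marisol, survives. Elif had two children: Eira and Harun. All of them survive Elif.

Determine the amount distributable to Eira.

Eira receives £300,000.

Marisol takes one-fifth of £750,000 = £150,000. The remaining £600,000 passes to the descendants.
The descendants' portion (£600,000) is divided into 2 shares of £300,000: Eira and Harun each take £300,000.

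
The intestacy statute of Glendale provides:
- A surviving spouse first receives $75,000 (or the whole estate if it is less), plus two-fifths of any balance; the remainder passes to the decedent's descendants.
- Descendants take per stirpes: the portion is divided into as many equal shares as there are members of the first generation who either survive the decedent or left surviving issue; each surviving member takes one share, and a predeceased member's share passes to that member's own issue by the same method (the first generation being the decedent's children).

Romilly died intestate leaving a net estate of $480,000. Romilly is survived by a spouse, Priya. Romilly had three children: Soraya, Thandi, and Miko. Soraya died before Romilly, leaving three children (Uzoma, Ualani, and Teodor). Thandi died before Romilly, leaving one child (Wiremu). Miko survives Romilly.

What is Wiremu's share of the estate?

Priya first takes $75,000, leaving a balance of $405,000. Priya then takes two-fifths of the balance ($162,000), for a total of $237,000. The remaining $243,000 passes to the descendants.
The descendants' portion ($243,000) is divided into 3 shares of $81,000: Miko takes $81,000; Soraya's $81,000 share passes to Soraya's issue; Thandi's $81,000 share passes to Thandi's issue.
Soraya's share ($81,000) is divided into 3 shares of $27,000: Uzoma, Ualani, and Teodor each take $27,000.
Thandi's share ($81,000) passes entirely to Wiremu.

Wiremu receives $81,000.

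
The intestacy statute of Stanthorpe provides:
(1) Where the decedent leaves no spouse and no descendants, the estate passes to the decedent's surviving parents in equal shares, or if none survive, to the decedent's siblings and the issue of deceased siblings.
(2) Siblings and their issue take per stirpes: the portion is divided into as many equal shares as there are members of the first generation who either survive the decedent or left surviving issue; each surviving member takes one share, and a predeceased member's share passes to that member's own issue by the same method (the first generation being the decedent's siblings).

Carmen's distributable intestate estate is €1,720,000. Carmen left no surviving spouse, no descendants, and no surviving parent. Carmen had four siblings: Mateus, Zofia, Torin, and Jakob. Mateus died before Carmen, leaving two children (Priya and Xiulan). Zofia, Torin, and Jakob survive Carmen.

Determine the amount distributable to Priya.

The entire €1,720,000 passes to the siblings and their issue.
That amount (€1,720,000) is divided into 4 shares of €430,000: Zofia, Torin, and Jakob each take €430,000; Mateus's €430,000 share passes to Mateus's issue.
Mateus's share (€430,000) is divided into 2 shares of €215,000: Priya and Xiulan each take €215,000.

Priya receives €215,000.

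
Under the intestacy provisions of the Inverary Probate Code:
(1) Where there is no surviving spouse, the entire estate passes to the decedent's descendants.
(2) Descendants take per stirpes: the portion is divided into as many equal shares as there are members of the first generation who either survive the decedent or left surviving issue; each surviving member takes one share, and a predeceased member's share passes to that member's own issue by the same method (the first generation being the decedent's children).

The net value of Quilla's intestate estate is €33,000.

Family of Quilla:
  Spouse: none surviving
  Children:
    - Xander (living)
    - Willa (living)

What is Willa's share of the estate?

The entire €33,000 passes to the descendants.
That amount (€33,000) is divided into 2 shares of €16,500: Xander and Willa each take €16,500.

Willa receives €16,500.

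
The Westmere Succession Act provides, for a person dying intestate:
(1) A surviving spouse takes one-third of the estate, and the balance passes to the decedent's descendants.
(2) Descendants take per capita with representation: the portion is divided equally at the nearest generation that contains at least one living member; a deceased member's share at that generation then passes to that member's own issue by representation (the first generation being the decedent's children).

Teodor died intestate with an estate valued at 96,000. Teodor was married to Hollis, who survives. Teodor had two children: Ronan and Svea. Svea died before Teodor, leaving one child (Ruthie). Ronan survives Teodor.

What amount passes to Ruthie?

Ruthie receives 32,000.

Hollis takes one-third of 96,000 = 32,000. The remaining 64,000 passes to the descendants.
The descendants' portion (64,000) is divided into 2 shares of 32,000: Ronan takes 32,000; Svea's 32,000 share passes to Svea's issue.
Svea's share (32,000) passes entirely to Ruthie.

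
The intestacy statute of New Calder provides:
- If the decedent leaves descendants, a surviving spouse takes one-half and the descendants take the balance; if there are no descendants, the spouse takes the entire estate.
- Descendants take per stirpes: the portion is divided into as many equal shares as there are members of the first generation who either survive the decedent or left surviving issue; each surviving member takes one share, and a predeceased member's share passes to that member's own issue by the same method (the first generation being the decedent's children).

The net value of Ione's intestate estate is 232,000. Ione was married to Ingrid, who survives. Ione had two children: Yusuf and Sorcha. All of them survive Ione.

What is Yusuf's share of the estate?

Yusuf receives 58,000.

Ingrid takes one-half of 232,000 = 116,000. The remaining 116,000 passes to the descendants.
The descendants' portion (116,000) is divided into 2 shares of 58,000: Yusuf and Sorcha each take 58,000.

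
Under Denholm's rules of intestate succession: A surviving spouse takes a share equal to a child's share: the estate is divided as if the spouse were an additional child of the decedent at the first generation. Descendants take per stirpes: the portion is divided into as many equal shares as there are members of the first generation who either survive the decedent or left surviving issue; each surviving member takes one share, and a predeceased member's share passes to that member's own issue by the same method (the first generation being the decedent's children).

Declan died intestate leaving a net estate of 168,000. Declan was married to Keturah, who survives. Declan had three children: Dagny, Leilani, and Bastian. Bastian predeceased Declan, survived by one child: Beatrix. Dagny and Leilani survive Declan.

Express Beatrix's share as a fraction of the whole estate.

The spouse counts as an additional share at the children's level, so there are 4 primary shares of 42,000. Keturah takes one such share (42,000).
The children's combined portion (126,000) is divided into 3 shares of 42,000: Dagny and Leilani each take 42,000; Bastian's 42,000 share passes to Bastian's issue.
Bastian's share (42,000) passes entirely to Beatrix.

Beatrix receives 1/4 of the estate.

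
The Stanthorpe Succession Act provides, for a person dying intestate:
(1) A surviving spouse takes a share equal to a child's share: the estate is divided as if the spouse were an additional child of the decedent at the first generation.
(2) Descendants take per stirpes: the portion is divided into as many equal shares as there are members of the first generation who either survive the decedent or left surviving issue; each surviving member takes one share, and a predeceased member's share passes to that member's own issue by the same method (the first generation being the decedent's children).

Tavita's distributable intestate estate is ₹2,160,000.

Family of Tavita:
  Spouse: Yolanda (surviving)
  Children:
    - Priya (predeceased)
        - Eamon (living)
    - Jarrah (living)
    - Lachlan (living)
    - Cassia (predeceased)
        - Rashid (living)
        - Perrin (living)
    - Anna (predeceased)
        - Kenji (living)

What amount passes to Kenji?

Kenji receives ₹360,000.

The spouse counts as an additional share at the children's level, so there are 6 primary shares of ₹360,000. Yolanda takes one such share (₹360,000).
The children's combined portion (₹1,800,000) is divided into 5 shares of ₹360,000: Jarrah and Lachlan each take ₹360,000; Priya's ₹360,000 share passes to Priya's issue; Cassia's ₹360,000 share passes to Cassia's issue; Anna's ₹360,000 share passes to Anna's issue.
Priya's share (₹360,000) passes entirely to Eamon.
Cassia's share (₹360,000) is divided into 2 shares of ₹180,000: Rashid and Perrin each take ₹180,000.
Anna's share (₹360,000) passes entirely to Kenji.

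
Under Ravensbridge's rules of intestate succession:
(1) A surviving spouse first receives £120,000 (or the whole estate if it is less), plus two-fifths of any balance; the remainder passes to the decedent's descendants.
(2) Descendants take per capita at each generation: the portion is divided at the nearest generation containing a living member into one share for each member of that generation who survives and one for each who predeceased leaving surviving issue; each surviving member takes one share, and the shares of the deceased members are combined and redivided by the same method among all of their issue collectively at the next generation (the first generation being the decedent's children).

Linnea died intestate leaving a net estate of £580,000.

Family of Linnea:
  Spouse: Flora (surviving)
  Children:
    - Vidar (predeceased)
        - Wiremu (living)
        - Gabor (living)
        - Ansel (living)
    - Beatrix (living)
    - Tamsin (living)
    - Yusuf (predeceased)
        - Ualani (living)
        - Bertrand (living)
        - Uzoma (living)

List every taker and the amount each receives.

Flora: £304,000; Wiremu: £23,000; Gabor: £23,000; Ansel: £23,000; Beatrix: £69,000; Tamsin: £69,000; Ualani: £23,000; Bertrand: £23,000; Uzoma: £23,000

Flora first takes £120,000, leaving a balance of £460,000. Flora then takes two-fifths of the balance (£184,000), for a total of £304,000. The remaining £276,000 passes to the descendants.
The descendants' portion (£276,000) is divided at the children's generation into 4 shares of £69,000. Beatrix and Tamsin each take £69,000. The 2 shares of the deceased (Vidar and Yusuf) are combined into a pool of £138,000.
That pool (£138,000) is divided at the grandchildren's generation equally among Wiremu, Gabor, Ansel, Ualani, Bertrand, and Uzoma: £23,000 each.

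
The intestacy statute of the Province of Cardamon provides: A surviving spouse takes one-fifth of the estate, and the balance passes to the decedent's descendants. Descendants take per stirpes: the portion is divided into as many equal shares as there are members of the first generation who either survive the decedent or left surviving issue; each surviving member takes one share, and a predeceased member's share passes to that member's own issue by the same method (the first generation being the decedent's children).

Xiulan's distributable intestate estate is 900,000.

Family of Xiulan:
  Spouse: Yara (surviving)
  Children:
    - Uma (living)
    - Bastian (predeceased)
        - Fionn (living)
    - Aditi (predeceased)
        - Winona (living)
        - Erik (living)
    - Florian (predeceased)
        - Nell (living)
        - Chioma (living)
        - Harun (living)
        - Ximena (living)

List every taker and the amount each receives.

Yara takes one-fifth of 900,000 = 180,000. The remaining 720,000 passes to the descendants.
The descendants' portion (720,000) is divided into 4 shares of 180,000: Uma takes 180,000; Bastian's 180,000 share passes to Bastian's issue; Aditi's 180,000 share passes to Aditi's issue; Florian's 180,000 share passes to Florian's issue.
Bastian's share (180,000) passes entirely to Fionn.
Aditi's share (180,000) is divided into 2 shares of 90,000: Winona and Erik each take 90,000.
Florian's share (180,000) is divided into 4 shares of 45,000: Nell, Chioma, Harun, and Ximena each take 45,000.

Yara: 180,000; Uma: 180,000; Fionn: 180,000; Winona: 90,000; Erik: 90,000; Nell: 45,000; Chioma: 45,000; Harun: 45,000; Ximena: 45,000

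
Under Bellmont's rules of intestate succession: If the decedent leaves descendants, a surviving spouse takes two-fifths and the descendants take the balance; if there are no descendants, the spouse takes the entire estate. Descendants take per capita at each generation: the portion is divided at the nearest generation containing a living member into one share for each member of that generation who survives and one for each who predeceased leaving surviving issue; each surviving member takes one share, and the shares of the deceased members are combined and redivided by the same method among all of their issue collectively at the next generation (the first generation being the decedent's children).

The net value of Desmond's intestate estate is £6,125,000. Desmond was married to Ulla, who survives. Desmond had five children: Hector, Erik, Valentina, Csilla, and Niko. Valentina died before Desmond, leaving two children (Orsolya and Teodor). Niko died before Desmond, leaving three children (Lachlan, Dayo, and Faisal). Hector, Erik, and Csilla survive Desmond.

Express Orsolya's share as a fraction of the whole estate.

Orsolya receives 6/125 of the estate.

Ulla takes two-fifths of £6,125,000 = £2,450,000. The remaining £3,675,000 passes to the descendants.
The descendants' portion (£3,675,000) is divided at the children's generation into 5 shares of £735,000. Hector, Erik, and Csilla each take £735,000. The 2 shares of the deceased (Valentina and Niko) are combined into a pool of £1,470,000.
That pool (£1,470,000) is divided at the grandchildren's generation equally among Orsolya, Teodor, Lachlan, Dayo, and Faisal: £294,000 each.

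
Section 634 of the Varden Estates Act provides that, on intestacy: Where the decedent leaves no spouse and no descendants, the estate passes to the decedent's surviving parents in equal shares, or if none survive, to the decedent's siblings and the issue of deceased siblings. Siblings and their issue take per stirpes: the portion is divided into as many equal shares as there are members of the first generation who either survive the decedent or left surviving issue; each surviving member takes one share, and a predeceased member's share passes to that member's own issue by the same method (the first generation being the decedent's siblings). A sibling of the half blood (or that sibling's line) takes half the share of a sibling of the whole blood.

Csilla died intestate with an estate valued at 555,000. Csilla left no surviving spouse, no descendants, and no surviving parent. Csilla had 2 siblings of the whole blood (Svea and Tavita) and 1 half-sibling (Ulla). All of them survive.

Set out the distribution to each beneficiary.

The entire 555,000 passes to the siblings and their issue.
Counting each half-blood sibling's line as half a unit, there are 5/2 units in 555,000, so one unit is 222,000. Whole-blood lines (Svea and Tavita) take 222,000 each; half-blood lines (Ulla) take 111,000 each.

Ulla: 111,000; Svea: 222,000; Tavita: 222,000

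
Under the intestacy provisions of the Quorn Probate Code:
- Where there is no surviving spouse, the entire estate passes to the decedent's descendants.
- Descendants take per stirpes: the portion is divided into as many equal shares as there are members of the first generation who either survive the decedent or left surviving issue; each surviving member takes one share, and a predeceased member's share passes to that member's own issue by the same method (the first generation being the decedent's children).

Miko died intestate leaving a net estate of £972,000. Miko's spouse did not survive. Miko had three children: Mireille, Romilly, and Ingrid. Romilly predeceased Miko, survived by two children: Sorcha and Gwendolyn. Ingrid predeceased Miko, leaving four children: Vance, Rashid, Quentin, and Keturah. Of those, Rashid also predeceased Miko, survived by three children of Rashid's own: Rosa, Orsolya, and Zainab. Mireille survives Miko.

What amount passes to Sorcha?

The entire £972,000 passes to the descendants.
That amount (£972,000) is divided into 3 shares of £324,000: Mireille takes £324,000; Romilly's £324,000 share passes to Romilly's issue; Ingrid's £324,000 share passes to Ingrid's issue.
Romilly's share (£324,000) is divided into 2 shares of £162,000: Sorcha and Gwendolyn each take £162,000.
Ingrid's share (£324,000) is divided into 4 shares of £81,000: Vance, Quentin, and Keturah each take £81,000; Rashid's £81,000 share passes to Rashid's issue.
Rashid's share (£81,000) is divided into 3 shares of £27,000: Rosa, Orsolya, and Zainab each take £27,000.

Sorcha receives £162,000.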